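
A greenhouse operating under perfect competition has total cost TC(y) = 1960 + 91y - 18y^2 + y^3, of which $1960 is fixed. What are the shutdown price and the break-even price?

Shutdown price = $10; break-even price = $175

Shutdown price = min AVC. AVC = 91 - 18y + y^2, with vertex at y = 9 and minimum $10.
ATC = 1960/y + 91 - 18y + y^2. Setting dATC/dy = −1960/y^2 − 18 + 2y = 0 gives y = 14 (since 2·14^3 − 18·14^2 = 1960).
min ATC = 1960/14 + 91 − 18·14 + 14^2 = $175. That is the break-even price.
For $10 ≤ P < $175 the firm produces at a loss; below $10 it shuts down.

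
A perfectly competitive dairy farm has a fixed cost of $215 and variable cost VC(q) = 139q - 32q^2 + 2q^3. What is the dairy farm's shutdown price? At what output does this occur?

$11 per unit, at q = 8

Short-run supply begins at min AVC. From VC = 139q - 32q^2 + 2q^3, AVC = 139 - 32q + 2q^2.
dAVC/dq = -32 + 4q = 0 gives q = 8. min AVC = 139 - 32·8 + 2·8^2 = 11.
So the shutdown price is $11.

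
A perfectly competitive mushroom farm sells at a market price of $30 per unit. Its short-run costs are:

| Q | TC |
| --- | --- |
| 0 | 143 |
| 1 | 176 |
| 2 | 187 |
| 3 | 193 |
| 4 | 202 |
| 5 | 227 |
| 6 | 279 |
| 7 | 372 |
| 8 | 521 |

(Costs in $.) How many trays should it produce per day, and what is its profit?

Compute π = P·Q − TC at each output: Q=0: -143; Q=1: -146; Q=2: -127; Q=3: -103; Q=4: -82; Q=5: -77; Q=6: -99; Q=7: -162; Q=8: -281.
Profit is maximized at Q = 5. AVC there is 84/5 = $16.80 ≤ P, so producing beats shutting down (which would give -$143).

Q = 5; profit = -$77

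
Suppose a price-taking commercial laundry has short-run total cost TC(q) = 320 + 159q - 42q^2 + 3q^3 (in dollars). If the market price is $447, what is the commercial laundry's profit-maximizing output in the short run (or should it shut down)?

Variable cost is VC = 159q - 42q^2 + 3q^3, so AVC = VC/q = 159 - 42q + 3q^2 and MC = dTC/dq = 159 - 84q + 9q^2.
AVC is minimized where dAVC/dq = -42 + 6q = 0, at q = 7; min AVC = 159 - 42·7 + 3·7^2 = $12.
Since P = $447 ≥ min AVC = $12, price covers variable cost and the firm should produce.
Set P = MC: 447 = 159 - 84q + 9q^2 → -288 - 84q + 9q^2 = 0. The roots are q = -8/3 and q = 12; the profit-maximizing output is on the rising part of MC, so q* = 12.
Check: AVC at q = 12 is $87 ≤ P, so revenue covers variable cost.
Profit = P·q − TC = 447·12 − 1364 = $4000.

Produce at q = 12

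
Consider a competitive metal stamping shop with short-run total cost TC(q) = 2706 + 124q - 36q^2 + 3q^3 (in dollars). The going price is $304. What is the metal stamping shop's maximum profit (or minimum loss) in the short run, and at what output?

Profit = -$306 at q = 10

AVC = 124 - 36q + 3q^2 has its minimum $16 at q = 6; price $304 clears that bar, so the firm operates.
With MC = 124 - 72q + 9q^2, P = MC on the upward-sloping part at q* = 10.
TR = 304·10 = 3040. TC = 2706 + 640 = 3346. Profit = 3040 − 3346 = -$306.
By producing, the firm covers all variable cost plus $2400 of fixed cost; shutting down would lose the full $2706.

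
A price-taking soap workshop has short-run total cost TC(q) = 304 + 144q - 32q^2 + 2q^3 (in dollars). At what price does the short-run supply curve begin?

Short-run supply begins at min AVC. From VC = 144q - 32q^2 + 2q^3, AVC = 144 - 32q + 2q^2.
At the minimum of AVC, MC = AVC. MC = 144 - 64q + 6q^2; setting MC = AVC gives 4q^2 - 32q = 0, so q = 8. min AVC = 16.
The firm shuts down for any P below $16.

$16 per unit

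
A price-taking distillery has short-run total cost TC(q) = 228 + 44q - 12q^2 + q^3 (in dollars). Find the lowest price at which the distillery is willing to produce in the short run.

$8 per unit

The shutdown price is the minimum of AVC. VC = 44q - 12q^2 + q^3, so AVC = 44 - 12q + q^2.
dAVC/dq = -12 + 2q = 0 gives q = 6. min AVC = 44 - 12·6 + 6^2 = 8.
So the shutdown price is $8.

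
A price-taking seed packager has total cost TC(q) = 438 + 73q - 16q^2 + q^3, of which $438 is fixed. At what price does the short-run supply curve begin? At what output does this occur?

$9 per unit, at q = 8

The firm shuts down when price falls below the minimum of average variable cost. AVC = VC/q = 73 - 16q + q^2.
dAVC/dq = -16 + 2q = 0 gives q = 8. min AVC = 73 - 16·8 + 8^2 = 9.
For P < $9 the firm produces nothing.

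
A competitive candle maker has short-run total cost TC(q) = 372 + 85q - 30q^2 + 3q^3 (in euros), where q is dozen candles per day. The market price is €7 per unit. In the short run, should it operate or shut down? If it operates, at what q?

Shut down

Variable cost is VC = 85q - 30q^2 + 3q^3, so AVC = VC/q = 85 - 30q + 3q^2 and MC = dTC/dq = 85 - 60q + 9q^2.
AVC hits its minimum where MC = AVC, at q = 5, giving min AVC = 85 - 30·5 + 3·5^2 = €10.
With P < min AVC (€7 < €10), every unit sold adds to the loss.
The firm minimizes its loss by shutting down and losing only its fixed cost of €372.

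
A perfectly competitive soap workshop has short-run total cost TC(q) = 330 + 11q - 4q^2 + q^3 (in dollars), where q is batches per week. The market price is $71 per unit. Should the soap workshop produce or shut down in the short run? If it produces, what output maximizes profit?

From TC, MC = TC'(q) = 11 - 8q + 3q^2 and AVC = VC/q = 11 - 4q + q^2.
AVC is minimized where dAVC/dq = -4 + 2q = 0, at q = 2; min AVC = 11 - 4·2 + 2^2 = $7.
Since P = $71 ≥ min AVC = $7, price covers variable cost and the firm should produce.
Set P = MC: 71 = 11 - 8q + 3q^2 → -60 - 8q + 3q^2 = 0. The roots are q = -10/3 and q = 6; the profit-maximizing output is on the rising part of MC, so q* = 6.
Check: AVC at q = 6 is $23 ≤ P, so revenue covers variable cost.
Profit = P·q − TC = 71·6 − 468 = -$42, a loss, but smaller than the $330 fixed cost the firm would lose by shutting down.

Produce at q = 6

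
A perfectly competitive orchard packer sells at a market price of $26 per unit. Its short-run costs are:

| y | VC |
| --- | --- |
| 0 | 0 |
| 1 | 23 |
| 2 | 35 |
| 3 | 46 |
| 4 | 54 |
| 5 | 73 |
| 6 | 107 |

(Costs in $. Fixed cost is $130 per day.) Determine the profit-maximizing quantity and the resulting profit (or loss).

Tabulate TR − TC: y=0: -130; y=1: -127; y=2: -113; y=3: -98; y=4: -80; y=5: -73; y=6: -81.
Profit is maximized at y = 5. AVC there is 73/5 = $14.60 ≤ P, so producing beats shutting down (which would give -$130).

y = 5; profit = -$73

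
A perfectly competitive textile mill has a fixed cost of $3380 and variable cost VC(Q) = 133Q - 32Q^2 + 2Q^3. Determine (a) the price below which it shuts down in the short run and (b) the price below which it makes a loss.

Shutdown price = min AVC. AVC = 133 - 32Q + 2Q^2, with vertex at Q = 8 and minimum $5.
ATC = 3380/Q + 133 - 32Q + 2Q^2. Setting dATC/dQ = −3380/Q^2 − 32 + 4Q = 0 gives Q = 13 (since 4·13^3 − 32·13^2 = 3380).
min ATC = 3380/13 + 133 − 32·13 + 2·13^2 = $315. That is the break-even price.
Between these two prices the firm operates at a loss; above $315 it earns a profit.

Shutdown price = $5; break-even price = $315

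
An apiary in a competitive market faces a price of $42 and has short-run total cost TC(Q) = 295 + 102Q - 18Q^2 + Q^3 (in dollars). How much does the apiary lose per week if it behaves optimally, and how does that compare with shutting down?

Profit = -$95 at Q = 10

AVC = 102 - 18Q + Q^2; min AVC = $21 at Q = 9. Since P = $42 ≥ min AVC, the firm produces.
With MC = 102 - 36Q + 3Q^2, P = MC on the upward-sloping part at Q* = 10.
TR = 42·10 = 420. TC = 295 + 220 = 515. Profit = 420 − 515 = -$95.
That loss of $95 beats the $295 the firm would lose by shutting down; producing recovers $200 of fixed cost.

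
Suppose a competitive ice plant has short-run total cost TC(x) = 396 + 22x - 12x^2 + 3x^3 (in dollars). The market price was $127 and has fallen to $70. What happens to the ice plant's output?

Output falls from 5 to 4

MC = 22 - 24x + 9x^2; the shutdown threshold is min AVC = $10 (at x = 2).
With P = $127 above the shutdown price, P = MC gives x = 5.
At P = $70 ≥ min AVC, set P = MC: x = 4. The firm stays open but cuts output.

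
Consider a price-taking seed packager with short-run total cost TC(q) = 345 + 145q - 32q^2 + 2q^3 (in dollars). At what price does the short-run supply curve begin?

The shutdown price is the minimum of AVC. VC = 145q - 32q^2 + 2q^3, so AVC = 145 - 32q + 2q^2.
dAVC/dq = -32 + 4q = 0 gives q = 8. min AVC = 145 - 32·8 + 2·8^2 = 17.
For P < $17 the firm produces nothing.

$17 per unit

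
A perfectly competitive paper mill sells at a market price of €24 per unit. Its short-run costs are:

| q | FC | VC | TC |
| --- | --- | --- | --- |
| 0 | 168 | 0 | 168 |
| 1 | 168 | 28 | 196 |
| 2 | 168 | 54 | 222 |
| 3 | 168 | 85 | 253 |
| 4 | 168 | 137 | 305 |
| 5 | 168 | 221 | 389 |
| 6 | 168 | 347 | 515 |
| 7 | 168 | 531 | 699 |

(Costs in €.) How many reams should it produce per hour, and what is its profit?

Profit at each row (π = 24q − TC): q=0: -168; q=1: -172; q=2: -174; q=3: -181; q=4: -209; q=5: -269; q=6: -371; q=7: -531.
Profit is highest at q = 0. Equivalently, the lowest AVC in the table is 54/2 ≈ €27 at q = 2, and P = €24 falls below it — price never covers variable cost, so the firm shuts down and loses only its fixed cost.

q = 0 (shut down); profit = -€168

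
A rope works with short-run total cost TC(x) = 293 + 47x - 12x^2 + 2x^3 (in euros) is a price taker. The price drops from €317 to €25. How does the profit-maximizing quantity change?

MC = 47 - 24x + 6x^2; the shutdown threshold is min AVC = €29 (at x = 3).
With P = €317 above the shutdown price, P = MC gives x = 9.
At P = €25 < min AVC = €29, price no longer covers variable cost at any output, so the firm shuts down: x = 0.

Output falls from 9 to 0 (the firm shuts down)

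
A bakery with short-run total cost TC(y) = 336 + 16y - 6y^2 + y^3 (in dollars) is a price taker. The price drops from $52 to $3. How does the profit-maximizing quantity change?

Output falls from 6 to 0 (the firm shuts down)

MC = 16 - 12y + 3y^2; the shutdown threshold is min AVC = $7 (at y = 3).
At P = $52 ≥ min AVC, set P = MC on the rising branch: y = 6.
At P = $3 < min AVC = $7, price no longer covers variable cost at any output, so the firm shuts down: y = 0.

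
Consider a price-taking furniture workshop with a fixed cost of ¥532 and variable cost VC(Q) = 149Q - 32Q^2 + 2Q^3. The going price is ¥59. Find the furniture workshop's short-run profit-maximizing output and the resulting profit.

AVC = 149 - 32Q + 2Q^2; min AVC = ¥21 at Q = 8. Since P = ¥59 ≥ min AVC, the firm produces.
With MC = 149 - 64Q + 6Q^2, P = MC on the upward-sloping part at Q* = 9.
TR = 59·9 = 531. TC = 532 + 207 = 739. Profit = 531 − 739 = -¥208.
Shutting down would mean losing the fixed cost of ¥532, so operating at a loss of ¥208 is better by ¥324.

Profit = -¥208 at Q = 9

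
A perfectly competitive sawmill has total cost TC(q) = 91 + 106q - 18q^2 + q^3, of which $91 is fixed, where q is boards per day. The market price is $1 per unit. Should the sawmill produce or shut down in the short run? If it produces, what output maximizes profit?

Shut down

From TC, MC = TC'(q) = 106 - 36q + 3q^2 and AVC = VC/q = 106 - 18q + q^2.
AVC hits its minimum where MC = AVC, at q = 9, giving min AVC = 106 - 18·9 + 9^2 = $25.
With P < min AVC ($1 < $25), every unit sold adds to the loss.
Best response: produce nothing and absorb the $91 fixed cost.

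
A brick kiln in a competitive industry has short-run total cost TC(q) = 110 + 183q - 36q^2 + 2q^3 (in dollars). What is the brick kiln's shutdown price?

The shutdown price is the minimum of AVC. VC = 183q - 36q^2 + 2q^3, so AVC = 183 - 36q + 2q^2.
dAVC/dq = -36 + 4q = 0 gives q = 9. min AVC = 183 - 36·9 + 2·9^2 = 21.
So the shutdown price is $21.

$21 per unit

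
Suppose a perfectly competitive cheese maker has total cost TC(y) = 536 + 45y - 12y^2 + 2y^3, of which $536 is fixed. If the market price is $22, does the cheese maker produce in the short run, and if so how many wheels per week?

Strip out fixed cost: VC = 45y - 12y^2 + 2y^3. Then AVC = 45 - 12y + 2y^2 and MC = 45 - 24y + 6y^2.
The AVC parabola has its vertex at y = 12/4 = 3, where AVC = 45 - 12·3 + 2·3^2 = $27.
Since P = $22 < min AVC = $27, price fails to cover variable cost at any output.
The firm minimizes its loss by shutting down and losing only its fixed cost of $536.

Shut down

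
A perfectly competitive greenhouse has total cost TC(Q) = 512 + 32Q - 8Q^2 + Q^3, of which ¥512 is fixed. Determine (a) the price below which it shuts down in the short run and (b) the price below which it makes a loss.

Shutdown price = ¥16; break-even price = ¥96

AVC = 32 - 8Q + Q^2; minimized at Q = 4, giving min AVC = ¥16. That is the shutdown price.
ATC = 512/Q + 32 - 8Q + Q^2. Setting dATC/dQ = −512/Q^2 − 8 + 2Q = 0 gives Q = 8 (since 2·8^3 − 8·8^2 = 512).
min ATC = 512/8 + 32 − 8·8 + 8^2 = ¥96. That is the break-even price.
Between these two prices the firm operates at a loss; above ¥96 it earns a profit.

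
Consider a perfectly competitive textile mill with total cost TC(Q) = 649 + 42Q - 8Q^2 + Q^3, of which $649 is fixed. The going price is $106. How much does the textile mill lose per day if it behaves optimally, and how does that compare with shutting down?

AVC = 42 - 8Q + Q^2 has its minimum $26 at Q = 4; price $106 clears that bar, so the firm operates.
MC = 42 - 16Q + 3Q^2. Setting P = MC and taking the root on the rising branch gives Q* = 8.
TR = 106·8 = 848. TC = 649 + 336 = 985. Profit = 848 − 985 = -$137.
By producing, the firm covers all variable cost plus $512 of fixed cost; shutting down would lose the full $649.

Profit = -$137 at Q = 8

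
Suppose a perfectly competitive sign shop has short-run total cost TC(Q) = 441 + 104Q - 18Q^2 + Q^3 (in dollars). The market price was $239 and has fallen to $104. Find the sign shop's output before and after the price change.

Output falls from 15 to 12

MC = 104 - 36Q + 3Q^2; the shutdown threshold is min AVC = $23 (at Q = 9).
With P = $239 above the shutdown price, P = MC gives Q = 15.
At P = $104 ≥ min AVC, set P = MC: Q = 12. The firm stays open but cuts output.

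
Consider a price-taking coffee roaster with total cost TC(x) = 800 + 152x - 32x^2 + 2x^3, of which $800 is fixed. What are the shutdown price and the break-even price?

Shutdown price = $24; break-even price = $112

AVC = 152 - 32x + 2x^2; minimized at x = 8, giving min AVC = $24. That is the shutdown price.
ATC = 800/x + 152 - 32x + 2x^2. Setting dATC/dx = −800/x^2 − 32 + 4x = 0 gives x = 10 (since 4·10^3 − 32·10^2 = 800).
min ATC = 800/10 + 152 − 32·10 + 2·10^2 = $112. That is the break-even price.
Between these two prices the firm operates at a loss; above $112 it earns a profit.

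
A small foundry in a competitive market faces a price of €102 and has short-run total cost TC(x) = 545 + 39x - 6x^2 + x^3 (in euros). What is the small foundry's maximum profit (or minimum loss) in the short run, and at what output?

AVC = 39 - 6x + x^2 has its minimum €30 at x = 3; price €102 clears that bar, so the firm operates.
With MC = 39 - 12x + 3x^2, P = MC on the upward-sloping part at x* = 7.
TR = 102·7 = 714. TC = 545 + 322 = 867. Profit = 714 − 867 = -€153.
Shutting down would mean losing the fixed cost of €545, so operating at a loss of €153 is better by €392.

Profit = -€153 at x = 7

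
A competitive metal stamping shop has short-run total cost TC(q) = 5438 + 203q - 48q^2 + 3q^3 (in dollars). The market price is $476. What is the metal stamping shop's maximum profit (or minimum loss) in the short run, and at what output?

Profit = -$368 at q = 13

AVC = 203 - 48q + 3q^2 has its minimum $11 at q = 8; price $476 clears that bar, so the firm operates.
With MC = 203 - 96q + 9q^2, P = MC on the upward-sloping part at q* = 13.
TR = 476·13 = 6188. TC = 5438 + 1118 = 6556. Profit = 6188 − 6556 = -$368.
Shutting down would mean losing the fixed cost of $5438, so operating at a loss of $368 is better by $5070.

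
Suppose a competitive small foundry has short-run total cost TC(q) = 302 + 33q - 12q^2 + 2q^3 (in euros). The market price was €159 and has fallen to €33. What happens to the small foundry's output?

Output falls from 7 to 4

AVC = 33 - 12q + 2q^2, minimized at q = 3 where min AVC = €15. MC = 33 - 24q + 6q^2.
With P = €159 above the shutdown price, P = MC gives q = 7.
At P = €33 ≥ min AVC, set P = MC: q = 4. The firm stays open but cuts output.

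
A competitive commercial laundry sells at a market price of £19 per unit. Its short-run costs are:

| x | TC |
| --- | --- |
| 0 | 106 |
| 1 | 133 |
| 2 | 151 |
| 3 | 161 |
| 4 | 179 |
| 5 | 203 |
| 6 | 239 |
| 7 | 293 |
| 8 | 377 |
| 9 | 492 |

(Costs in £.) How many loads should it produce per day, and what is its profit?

Profit at each row (π = 19x − TC): x=0: -106; x=1: -114; x=2: -113; x=3: -104; x=4: -103; x=5: -108; x=6: -125; x=7: -160; x=8: -225; x=9: -321.
Profit is maximized at x = 4. AVC there is 73/4 = £18.25 ≤ P, so producing beats shutting down (which would give -£106).

x = 4; profit = -£103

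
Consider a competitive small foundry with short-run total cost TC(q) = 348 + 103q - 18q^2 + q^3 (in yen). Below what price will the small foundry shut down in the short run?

The shutdown price is the minimum of AVC. VC = 103q - 18q^2 + q^3, so AVC = 103 - 18q + q^2.
dAVC/dq = -18 + 2q = 0 gives q = 9. min AVC = 103 - 18·9 + 9^2 = 22.
So the shutdown price is ¥22.

¥22 per unit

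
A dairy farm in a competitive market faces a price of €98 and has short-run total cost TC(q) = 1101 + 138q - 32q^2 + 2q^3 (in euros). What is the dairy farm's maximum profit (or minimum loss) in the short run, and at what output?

Profit = -€301 at q = 10

AVC = 138 - 32q + 2q^2; min AVC = €10 at q = 8. Since P = €98 ≥ min AVC, the firm produces.
With MC = 138 - 64q + 6q^2, P = MC on the upward-sloping part at q* = 10.
TR = 98·10 = 980. TC = 1101 + 180 = 1281. Profit = 980 − 1281 = -€301.
By producing, the firm covers all variable cost plus €800 of fixed cost; shutting down would lose the full €1101.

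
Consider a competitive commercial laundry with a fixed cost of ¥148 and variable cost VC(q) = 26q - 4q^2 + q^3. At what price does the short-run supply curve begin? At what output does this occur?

¥22 per unit, at q = 2

Short-run supply begins at min AVC. From VC = 26q - 4q^2 + q^3, AVC = 26 - 4q + q^2.
At the minimum of AVC, MC = AVC. MC = 26 - 8q + 3q^2; setting MC = AVC gives 2q^2 - 4q = 0, so q = 2. min AVC = 22.
For P < ¥22 the firm produces nothing.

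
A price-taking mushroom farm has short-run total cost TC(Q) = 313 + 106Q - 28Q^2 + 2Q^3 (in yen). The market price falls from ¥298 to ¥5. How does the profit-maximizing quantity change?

MC = 106 - 56Q + 6Q^2; the shutdown threshold is min AVC = ¥8 (at Q = 7).
With P = ¥298 above the shutdown price, P = MC gives Q = 12.
At P = ¥5 < min AVC = ¥8, price no longer covers variable cost at any output, so the firm shuts down: Q = 0.

Output falls from 12 to 0 (the firm shuts down)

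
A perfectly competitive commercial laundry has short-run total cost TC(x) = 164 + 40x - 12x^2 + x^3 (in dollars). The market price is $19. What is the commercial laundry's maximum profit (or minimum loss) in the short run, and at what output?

Profit = -$66 at x = 7

AVC = 40 - 12x + x^2 has its minimum $4 at x = 6; price $19 clears that bar, so the firm operates.
MC = 40 - 24x + 3x^2. Setting P = MC and taking the root on the rising branch gives x* = 7.
TR = 19·7 = 133. TC = 164 + 35 = 199. Profit = 133 − 199 = -$66.
By producing, the firm covers all variable cost plus $98 of fixed cost; shutting down would lose the full $164.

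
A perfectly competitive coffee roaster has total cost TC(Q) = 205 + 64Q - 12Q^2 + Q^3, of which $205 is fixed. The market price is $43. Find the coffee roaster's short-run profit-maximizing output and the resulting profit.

Profit = -$107 at Q = 7

AVC = 64 - 12Q + Q^2 has its minimum $28 at Q = 6; price $43 clears that bar, so the firm operates.
With MC = 64 - 24Q + 3Q^2, P = MC on the upward-sloping part at Q* = 7.
TR = 43·7 = 301. TC = 205 + 203 = 408. Profit = 301 − 408 = -$107.
Shutting down would mean losing the fixed cost of $205, so operating at a loss of $107 is better by $98.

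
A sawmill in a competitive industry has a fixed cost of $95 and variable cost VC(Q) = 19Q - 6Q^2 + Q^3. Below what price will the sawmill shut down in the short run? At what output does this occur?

The shutdown price is the minimum of AVC. VC = 19Q - 6Q^2 + Q^3, so AVC = 19 - 6Q + Q^2.
dAVC/dQ = -6 + 2Q = 0 gives Q = 3. min AVC = 19 - 6·3 + 3^2 = 10.
For P < $10 the firm produces nothing.

$10 per unit, at Q = 3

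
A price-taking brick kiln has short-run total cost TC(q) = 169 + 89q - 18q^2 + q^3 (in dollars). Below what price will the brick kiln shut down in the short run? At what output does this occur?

$8 per unit, at q = 9

The shutdown price is the minimum of AVC. VC = 89q - 18q^2 + q^3, so AVC = 89 - 18q + q^2.
At the minimum of AVC, MC = AVC. MC = 89 - 36q + 3q^2; setting MC = AVC gives 2q^2 - 18q = 0, so q = 9. min AVC = 8.
The firm shuts down for any P below $8.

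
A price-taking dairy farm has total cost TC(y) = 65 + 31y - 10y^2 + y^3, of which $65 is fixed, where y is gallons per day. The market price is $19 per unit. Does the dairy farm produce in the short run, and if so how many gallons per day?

Produce at y = 6

Strip out fixed cost: VC = 31y - 10y^2 + y^3. Then AVC = 31 - 10y + y^2 and MC = 31 - 20y + 3y^2.
AVC hits its minimum where MC = AVC, at y = 5, giving min AVC = 31 - 10·5 + 5^2 = $6.
Since P = $19 ≥ min AVC = $6, price covers variable cost and the firm should produce.
P = MC gives 12 - 20y + 3y^2 = 0, with roots 2/3 and 6. Take the larger (rising MC): y* = 6.
Check: AVC at y = 6 is $7 ≤ P, so revenue covers variable cost.
Profit = P·y − TC = 19·6 − 107 = $7.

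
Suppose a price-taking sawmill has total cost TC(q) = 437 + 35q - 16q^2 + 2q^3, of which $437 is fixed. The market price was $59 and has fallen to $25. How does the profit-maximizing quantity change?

Output falls from 6 to 5

AVC = 35 - 16q + 2q^2, minimized at q = 4 where min AVC = $3. MC = 35 - 32q + 6q^2.
At P = $59 ≥ min AVC, set P = MC on the rising branch: q = 6.
At P = $25 ≥ min AVC, set P = MC: q = 5. The firm stays open but cuts output.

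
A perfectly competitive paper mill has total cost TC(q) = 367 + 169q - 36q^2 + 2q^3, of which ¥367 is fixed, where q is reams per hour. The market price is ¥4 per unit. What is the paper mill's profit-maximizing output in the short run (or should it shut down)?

Variable cost is VC = 169q - 36q^2 + 2q^3, so AVC = VC/q = 169 - 36q + 2q^2 and MC = dTC/dq = 169 - 72q + 6q^2.
AVC hits its minimum where MC = AVC, at q = 9, giving min AVC = 169 - 36·9 + 2·9^2 = ¥7.
Since P = ¥4 < min AVC = ¥7, price fails to cover variable cost at any output.
Best response: produce nothing and absorb the ¥367 fixed cost.

Shut down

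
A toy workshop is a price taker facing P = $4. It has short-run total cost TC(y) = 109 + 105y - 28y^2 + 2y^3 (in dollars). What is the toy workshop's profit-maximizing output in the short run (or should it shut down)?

Shut down

Variable cost is VC = 105y - 28y^2 + 2y^3, so AVC = VC/y = 105 - 28y + 2y^2 and MC = dTC/dy = 105 - 56y + 6y^2.
AVC hits its minimum where MC = AVC, at y = 7, giving min AVC = 105 - 28·7 + 2·7^2 = $7.
With P < min AVC ($4 < $7), every unit sold adds to the loss.
Best response: produce nothing and absorb the $109 fixed cost.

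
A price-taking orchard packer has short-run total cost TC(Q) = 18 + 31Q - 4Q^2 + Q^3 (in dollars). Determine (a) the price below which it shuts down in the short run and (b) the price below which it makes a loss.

AVC = 31 - 4Q + Q^2; minimized at Q = 2, giving min AVC = $27. That is the shutdown price.
ATC = 18/Q + 31 - 4Q + Q^2. Setting dATC/dQ = −18/Q^2 − 4 + 2Q = 0 gives Q = 3 (since 2·3^3 − 4·3^2 = 18).
min ATC = 18/3 + 31 − 4·3 + 3^2 = $34. That is the break-even price.
Between these two prices the firm operates at a loss; above $34 it earns a profit.

Shutdown price = $27; break-even price = $34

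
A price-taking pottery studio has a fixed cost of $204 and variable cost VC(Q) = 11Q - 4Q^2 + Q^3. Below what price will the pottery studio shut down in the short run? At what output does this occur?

$7 per unit, at Q = 2

Short-run supply begins at min AVC. From VC = 11Q - 4Q^2 + Q^3, AVC = 11 - 4Q + Q^2.
dAVC/dQ = -4 + 2Q = 0 gives Q = 2. min AVC = 11 - 4·2 + 2^2 = 7.
For P < $7 the firm produces nothing.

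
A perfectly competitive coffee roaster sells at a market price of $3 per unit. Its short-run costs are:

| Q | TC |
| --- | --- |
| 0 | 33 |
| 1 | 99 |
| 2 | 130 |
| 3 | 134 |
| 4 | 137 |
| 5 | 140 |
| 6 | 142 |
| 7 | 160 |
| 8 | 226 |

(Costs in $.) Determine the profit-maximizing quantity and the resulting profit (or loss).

Q = 0 (shut down); profit = -$33

Tabulate TR − TC: Q=0: -33; Q=1: -96; Q=2: -124; Q=3: -125; Q=4: -125; Q=5: -125; Q=6: -124; Q=7: -139; Q=8: -202.
Profit is highest at Q = 0. Equivalently, the lowest AVC in the table is 127/7 ≈ $18.14 at Q = 7, and P = $3 falls below it — price never covers variable cost, so the firm shuts down and loses only its fixed cost.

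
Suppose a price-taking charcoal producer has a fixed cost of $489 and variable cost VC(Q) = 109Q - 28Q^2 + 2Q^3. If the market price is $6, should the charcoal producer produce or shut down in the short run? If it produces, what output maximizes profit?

From TC, MC = TC'(Q) = 109 - 56Q + 6Q^2 and AVC = VC/Q = 109 - 28Q + 2Q^2.
The AVC parabola has its vertex at Q = 28/4 = 7, where AVC = 109 - 28·7 + 2·7^2 = $11.
With P < min AVC ($6 < $11), every unit sold adds to the loss.
Shutting down limits the loss to fixed cost, $489.

Shut down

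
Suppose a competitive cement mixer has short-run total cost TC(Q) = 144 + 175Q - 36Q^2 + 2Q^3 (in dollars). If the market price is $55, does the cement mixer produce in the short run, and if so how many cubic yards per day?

Strip out fixed cost: VC = 175Q - 36Q^2 + 2Q^3. Then AVC = 175 - 36Q + 2Q^2 and MC = 175 - 72Q + 6Q^2.
AVC hits its minimum where MC = AVC, at Q = 9, giving min AVC = 175 - 36·9 + 2·9^2 = $13.
P = $55 exceeds min AVC = $13, so the firm stays open.
Set P = MC: 55 = 175 - 72Q + 6Q^2 → 120 - 72Q + 6Q^2 = 0. The roots are Q = 2 and Q = 10; the profit-maximizing output is on the rising part of MC, so Q* = 10.
Check: AVC at Q = 10 is $15 ≤ P, so revenue covers variable cost.
Profit = P·Q − TC = 55·10 − 294 = $256.

Produce at Q = 10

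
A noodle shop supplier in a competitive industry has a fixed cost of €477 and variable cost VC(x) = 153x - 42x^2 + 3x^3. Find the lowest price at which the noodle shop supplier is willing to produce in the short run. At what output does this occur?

The shutdown price is the minimum of AVC. VC = 153x - 42x^2 + 3x^3, so AVC = 153 - 42x + 3x^2.
dAVC/dx = -42 + 6x = 0 gives x = 7. min AVC = 153 - 42·7 + 3·7^2 = 6.
So the shutdown price is €6.

€6 per unit, at x = 7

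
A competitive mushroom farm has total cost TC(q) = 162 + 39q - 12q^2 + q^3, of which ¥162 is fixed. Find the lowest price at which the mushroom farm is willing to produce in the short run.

¥3 per unit

The shutdown price is the minimum of AVC. VC = 39q - 12q^2 + q^3, so AVC = 39 - 12q + q^2.
At the minimum of AVC, MC = AVC. MC = 39 - 24q + 3q^2; setting MC = AVC gives 2q^2 - 12q = 0, so q = 6. min AVC = 3.
So the shutdown price is ¥3.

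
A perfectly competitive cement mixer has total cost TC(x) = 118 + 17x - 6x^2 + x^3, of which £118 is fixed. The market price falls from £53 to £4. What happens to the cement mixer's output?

MC = 17 - 12x + 3x^2; the shutdown threshold is min AVC = £8 (at x = 3).
With P = £53 above the shutdown price, P = MC gives x = 6.
At P = £4 < min AVC = £8, price no longer covers variable cost at any output, so the firm shuts down: x = 0.

Output falls from 6 to 0 (the firm shuts down)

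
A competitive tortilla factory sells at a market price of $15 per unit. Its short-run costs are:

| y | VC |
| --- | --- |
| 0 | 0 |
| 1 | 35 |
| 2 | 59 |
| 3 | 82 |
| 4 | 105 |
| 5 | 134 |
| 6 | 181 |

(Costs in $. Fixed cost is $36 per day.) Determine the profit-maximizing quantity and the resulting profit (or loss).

Compute π = P·y − TC at each output: y=0: -36; y=1: -56; y=2: -65; y=3: -73; y=4: -81; y=5: -95; y=6: -127.
Profit is highest at y = 0. Equivalently, the lowest AVC in the table is 105/4 ≈ $26.25 at y = 4, and P = $15 falls below it — price never covers variable cost, so the firm shuts down and loses only its fixed cost.

y = 0 (shut down); profit = -$36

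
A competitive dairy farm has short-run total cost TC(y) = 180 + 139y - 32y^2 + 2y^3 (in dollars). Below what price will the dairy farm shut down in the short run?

$11 per unit

The firm shuts down when price falls below the minimum of average variable cost. AVC = VC/y = 139 - 32y + 2y^2.
dAVC/dy = -32 + 4y = 0 gives y = 8. min AVC = 139 - 32·8 + 2·8^2 = 11.
The firm shuts down for any P below $11.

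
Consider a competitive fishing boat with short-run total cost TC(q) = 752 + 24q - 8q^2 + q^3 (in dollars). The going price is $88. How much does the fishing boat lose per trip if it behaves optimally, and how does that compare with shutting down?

Profit = -$240 at q = 8

AVC = 24 - 8q + q^2; min AVC = $8 at q = 4. Since P = $88 ≥ min AVC, the firm produces.
MC = 24 - 16q + 3q^2. Setting P = MC and taking the root on the rising branch gives q* = 8.
TR = 88·8 = 704. TC = 752 + 192 = 944. Profit = 704 − 944 = -$240.
That loss of $240 beats the $752 the firm would lose by shutting down; producing recovers $512 of fixed cost.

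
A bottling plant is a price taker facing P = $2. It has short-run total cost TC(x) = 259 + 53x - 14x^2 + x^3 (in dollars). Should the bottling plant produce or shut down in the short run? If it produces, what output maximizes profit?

Shut down

Strip out fixed cost: VC = 53x - 14x^2 + x^3. Then AVC = 53 - 14x + x^2 and MC = 53 - 28x + 3x^2.
The AVC parabola has its vertex at x = 14/2 = 7, where AVC = 53 - 14·7 + 7^2 = $4.
With P < min AVC ($2 < $4), every unit sold adds to the loss.
Shutting down limits the loss to fixed cost, $259.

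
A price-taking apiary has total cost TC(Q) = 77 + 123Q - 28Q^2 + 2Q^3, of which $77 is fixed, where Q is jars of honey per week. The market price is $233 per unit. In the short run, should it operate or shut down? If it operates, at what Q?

Produce at Q = 11

Strip out fixed cost: VC = 123Q - 28Q^2 + 2Q^3. Then AVC = 123 - 28Q + 2Q^2 and MC = 123 - 56Q + 6Q^2.
AVC is minimized where dAVC/dQ = -28 + 4Q = 0, at Q = 7; min AVC = 123 - 28·7 + 2·7^2 = $25.
Since P = $233 ≥ min AVC = $25, price covers variable cost and the firm should produce.
Set P = MC: 233 = 123 - 56Q + 6Q^2 → -110 - 56Q + 6Q^2 = 0. The roots are Q = -5/3 and Q = 11; the profit-maximizing output is on the rising part of MC, so Q* = 11.
Check: AVC at Q = 11 is $57 ≤ P, so revenue covers variable cost.
Profit = P·Q − TC = 233·11 − 704 = $1859.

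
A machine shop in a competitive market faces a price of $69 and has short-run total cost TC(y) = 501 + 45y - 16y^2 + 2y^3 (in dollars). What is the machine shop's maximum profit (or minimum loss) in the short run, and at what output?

Profit = -$213 at y = 6

AVC = 45 - 16y + 2y^2 has its minimum $13 at y = 4; price $69 clears that bar, so the firm operates.
With MC = 45 - 32y + 6y^2, P = MC on the upward-sloping part at y* = 6.
TR = 69·6 = 414. TC = 501 + 126 = 627. Profit = 414 − 627 = -$213.
Shutting down would mean losing the fixed cost of $501, so operating at a loss of $213 is better by $288.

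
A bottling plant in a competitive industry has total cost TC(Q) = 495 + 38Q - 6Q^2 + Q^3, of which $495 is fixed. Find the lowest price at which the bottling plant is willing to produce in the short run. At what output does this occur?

$29 per unit, at Q = 3

Short-run supply begins at min AVC. From VC = 38Q - 6Q^2 + Q^3, AVC = 38 - 6Q + Q^2.
dAVC/dQ = -6 + 2Q = 0 gives Q = 3. min AVC = 38 - 6·3 + 3^2 = 29.
So the shutdown price is $29.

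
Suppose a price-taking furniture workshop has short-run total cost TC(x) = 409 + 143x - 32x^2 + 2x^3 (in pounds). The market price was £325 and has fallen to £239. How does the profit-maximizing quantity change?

MC = 143 - 64x + 6x^2; the shutdown threshold is min AVC = £15 (at x = 8).
With P = £325 above the shutdown price, P = MC gives x = 13.
At P = £239 ≥ min AVC, set P = MC: x = 12. The firm stays open but cuts output.

Output falls from 13 to 12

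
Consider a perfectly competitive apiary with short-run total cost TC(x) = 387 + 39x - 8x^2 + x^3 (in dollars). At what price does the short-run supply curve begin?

$23 per unit

Short-run supply begins at min AVC. From VC = 39x - 8x^2 + x^3, AVC = 39 - 8x + x^2.
At the minimum of AVC, MC = AVC. MC = 39 - 16x + 3x^2; setting MC = AVC gives 2x^2 - 8x = 0, so x = 4. min AVC = 23.
For P < $23 the firm produces nothing.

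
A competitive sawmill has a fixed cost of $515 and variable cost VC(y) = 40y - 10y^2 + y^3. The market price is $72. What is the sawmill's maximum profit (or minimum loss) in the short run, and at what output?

Profit = -$131 at y = 8

AVC = 40 - 10y + y^2 has its minimum $15 at y = 5; price $72 clears that bar, so the firm operates.
With MC = 40 - 20y + 3y^2, P = MC on the upward-sloping part at y* = 8.
TR = 72·8 = 576. TC = 515 + 192 = 707. Profit = 576 − 707 = -$131.
Shutting down would mean losing the fixed cost of $515, so operating at a loss of $131 is better by $384.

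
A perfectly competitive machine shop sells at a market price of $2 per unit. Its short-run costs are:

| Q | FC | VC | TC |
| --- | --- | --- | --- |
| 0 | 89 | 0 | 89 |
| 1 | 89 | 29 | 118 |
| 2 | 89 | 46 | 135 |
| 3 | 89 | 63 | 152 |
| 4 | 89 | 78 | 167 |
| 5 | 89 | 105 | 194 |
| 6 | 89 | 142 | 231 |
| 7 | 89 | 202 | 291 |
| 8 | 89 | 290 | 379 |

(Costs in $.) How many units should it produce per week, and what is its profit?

Q = 0 (shut down); profit = -$89

Compute π = P·Q − TC at each output: Q=0: -89; Q=1: -116; Q=2: -131; Q=3: -146; Q=4: -159; Q=5: -184; Q=6: -219; Q=7: -277; Q=8: -363.
Profit is highest at Q = 0. Equivalently, the lowest AVC in the table is 78/4 ≈ $19.50 at Q = 4, and P = $2 falls below it — price never covers variable cost, so the firm shuts down and loses only its fixed cost.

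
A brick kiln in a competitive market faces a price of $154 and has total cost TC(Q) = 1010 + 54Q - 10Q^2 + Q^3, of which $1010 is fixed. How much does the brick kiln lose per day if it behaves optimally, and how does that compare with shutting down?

AVC = 54 - 10Q + Q^2; min AVC = $29 at Q = 5. Since P = $154 ≥ min AVC, the firm produces.
With MC = 54 - 20Q + 3Q^2, P = MC on the upward-sloping part at Q* = 10.
TR = 154·10 = 1540. TC = 1010 + 540 = 1550. Profit = 1540 − 1550 = -$10.
By producing, the firm covers all variable cost plus $1000 of fixed cost; shutting down would lose the full $1010.

Profit = -$10 at Q = 10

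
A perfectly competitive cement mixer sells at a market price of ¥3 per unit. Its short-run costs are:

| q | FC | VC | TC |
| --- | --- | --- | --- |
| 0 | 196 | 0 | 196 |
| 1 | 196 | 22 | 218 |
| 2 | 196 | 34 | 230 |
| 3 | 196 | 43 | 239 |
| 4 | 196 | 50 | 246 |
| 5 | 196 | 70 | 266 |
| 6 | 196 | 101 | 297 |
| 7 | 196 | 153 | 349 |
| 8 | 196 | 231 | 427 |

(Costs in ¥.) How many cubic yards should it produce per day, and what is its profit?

Compute π = P·q − TC at each output: q=0: -196; q=1: -215; q=2: -224; q=3: -230; q=4: -234; q=5: -251; q=6: -279; q=7: -328; q=8: -403.
Profit is highest at q = 0. Equivalently, the lowest AVC in the table is 50/4 ≈ ¥12.50 at q = 4, and P = ¥3 falls below it — price never covers variable cost, so the firm shuts down and loses only its fixed cost.

q = 0 (shut down); profit = -¥196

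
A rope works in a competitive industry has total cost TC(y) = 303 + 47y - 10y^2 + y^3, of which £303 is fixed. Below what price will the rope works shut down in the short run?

£22 per unit

Short-run supply begins at min AVC. From VC = 47y - 10y^2 + y^3, AVC = 47 - 10y + y^2.
At the minimum of AVC, MC = AVC. MC = 47 - 20y + 3y^2; setting MC = AVC gives 2y^2 - 10y = 0, so y = 5. min AVC = 22.
So the shutdown price is £22.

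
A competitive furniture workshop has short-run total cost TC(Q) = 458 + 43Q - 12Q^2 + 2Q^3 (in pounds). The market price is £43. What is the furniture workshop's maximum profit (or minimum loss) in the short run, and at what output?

Profit = -£394 at Q = 4

AVC = 43 - 12Q + 2Q^2 has its minimum £25 at Q = 3; price £43 clears that bar, so the firm operates.
MC = 43 - 24Q + 6Q^2. Setting P = MC and taking the root on the rising branch gives Q* = 4.
TR = 43·4 = 172. TC = 458 + 108 = 566. Profit = 172 − 566 = -£394.
By producing, the firm covers all variable cost plus £64 of fixed cost; shutting down would lose the full £458.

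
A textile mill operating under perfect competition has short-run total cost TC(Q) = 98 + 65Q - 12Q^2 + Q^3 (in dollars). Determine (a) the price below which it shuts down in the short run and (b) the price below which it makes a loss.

AVC = 65 - 12Q + Q^2; minimized at Q = 6, giving min AVC = $29. That is the shutdown price.
ATC = 98/Q + 65 - 12Q + Q^2. Setting dATC/dQ = −98/Q^2 − 12 + 2Q = 0 gives Q = 7 (since 2·7^3 − 12·7^2 = 98).
min ATC = 98/7 + 65 − 12·7 + 7^2 = $44. That is the break-even price.
Between these two prices the firm operates at a loss; above $44 it earns a profit.

Shutdown price = $29; break-even price = $44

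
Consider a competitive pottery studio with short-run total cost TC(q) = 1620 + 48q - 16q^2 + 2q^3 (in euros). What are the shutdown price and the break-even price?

AVC = 48 - 16q + 2q^2; minimized at q = 4, giving min AVC = €16. That is the shutdown price.
ATC = 1620/q + 48 - 16q + 2q^2. Setting dATC/dq = −1620/q^2 − 16 + 4q = 0 gives q = 9 (since 4·9^3 − 16·9^2 = 1620).
min ATC = 1620/9 + 48 − 16·9 + 2·9^2 = €246. That is the break-even price.
For €16 ≤ P < €246 the firm produces at a loss; below €16 it shuts down.

Shutdown price = €16; break-even price = €246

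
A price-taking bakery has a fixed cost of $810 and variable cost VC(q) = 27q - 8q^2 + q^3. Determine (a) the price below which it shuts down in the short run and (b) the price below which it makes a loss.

AVC = 27 - 8q + q^2; minimized at q = 4, giving min AVC = $11. That is the shutdown price.
ATC = 810/q + 27 - 8q + q^2. Setting dATC/dq = −810/q^2 − 8 + 2q = 0 gives q = 9 (since 2·9^3 − 8·9^2 = 810).
min ATC = 810/9 + 27 − 8·9 + 9^2 = $126. That is the break-even price.
Between these two prices the firm operates at a loss; above $126 it earns a profit.

Shutdown price = $11; break-even price = $126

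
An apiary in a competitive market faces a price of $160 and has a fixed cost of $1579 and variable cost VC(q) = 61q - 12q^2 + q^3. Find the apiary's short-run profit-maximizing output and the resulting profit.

Profit = -$369 at q = 11

AVC = 61 - 12q + q^2 has its minimum $25 at q = 6; price $160 clears that bar, so the firm operates.
MC = 61 - 24q + 3q^2. Setting P = MC and taking the root on the rising branch gives q* = 11.
TR = 160·11 = 1760. TC = 1579 + 550 = 2129. Profit = 1760 − 2129 = -$369.
By producing, the firm covers all variable cost plus $1210 of fixed cost; shutting down would lose the full $1579.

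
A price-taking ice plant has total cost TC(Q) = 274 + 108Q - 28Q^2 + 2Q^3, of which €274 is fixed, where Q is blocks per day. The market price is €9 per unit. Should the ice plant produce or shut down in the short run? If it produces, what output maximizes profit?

Shut down

From TC, MC = TC'(Q) = 108 - 56Q + 6Q^2 and AVC = VC/Q = 108 - 28Q + 2Q^2.
AVC is minimized where dAVC/dQ = -28 + 4Q = 0, at Q = 7; min AVC = 108 - 28·7 + 2·7^2 = €10.
Since P = €9 < min AVC = €10, price fails to cover variable cost at any output.
Shutting down limits the loss to fixed cost, €274.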